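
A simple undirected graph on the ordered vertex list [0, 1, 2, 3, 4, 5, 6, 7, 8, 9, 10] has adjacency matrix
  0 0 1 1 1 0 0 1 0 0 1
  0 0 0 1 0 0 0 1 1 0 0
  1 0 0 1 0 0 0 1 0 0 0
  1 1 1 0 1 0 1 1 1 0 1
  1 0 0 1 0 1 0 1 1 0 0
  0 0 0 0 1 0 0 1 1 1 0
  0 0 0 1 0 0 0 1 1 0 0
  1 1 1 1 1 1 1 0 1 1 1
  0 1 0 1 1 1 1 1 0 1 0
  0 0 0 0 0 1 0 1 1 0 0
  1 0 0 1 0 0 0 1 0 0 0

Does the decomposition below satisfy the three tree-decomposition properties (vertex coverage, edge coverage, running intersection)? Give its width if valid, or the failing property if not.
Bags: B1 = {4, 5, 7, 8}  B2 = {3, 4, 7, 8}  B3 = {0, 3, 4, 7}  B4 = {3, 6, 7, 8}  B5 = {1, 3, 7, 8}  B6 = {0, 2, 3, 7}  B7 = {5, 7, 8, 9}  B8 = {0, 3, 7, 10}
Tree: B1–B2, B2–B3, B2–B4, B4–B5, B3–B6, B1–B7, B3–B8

Vertex coverage: the bags together contain {0, 1, 2, 3, 4, 5, 6, 7, 8, 9, 10}, the full vertex set. Edge coverage: each edge of G has both endpoints in at least one bag. Running intersection: for every vertex, the bags containing it form a connected subtree. All three properties hold, so this is a valid tree decomposition of width max|bag| − 1 = 3, and hence tw(G) ≤ 3.

Yes; width 3.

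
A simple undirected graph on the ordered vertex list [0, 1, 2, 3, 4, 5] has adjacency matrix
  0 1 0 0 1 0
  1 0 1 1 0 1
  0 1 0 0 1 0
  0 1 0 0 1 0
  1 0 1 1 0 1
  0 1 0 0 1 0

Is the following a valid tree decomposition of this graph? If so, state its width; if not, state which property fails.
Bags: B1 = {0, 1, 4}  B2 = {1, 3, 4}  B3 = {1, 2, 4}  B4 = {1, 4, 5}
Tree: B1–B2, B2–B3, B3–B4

Every vertex of G appears in some bag (union = {0, 1, 2, 3, 4, 5}); every edge is covered by a bag; and for each vertex v the set of bags containing v is connected in the bag tree. The decomposition is therefore valid. The largest bag has 3 vertices, so the width is 2.

Yes; width 2.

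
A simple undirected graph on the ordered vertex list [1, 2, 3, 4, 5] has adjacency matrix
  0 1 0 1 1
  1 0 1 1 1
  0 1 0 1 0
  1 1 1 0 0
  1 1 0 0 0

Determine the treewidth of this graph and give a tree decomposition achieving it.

Treewidth 2.
One such decomposition:
Bags: B1 = {2, 3, 4}  B2 = {1, 2, 4}  B3 = {1, 2, 5}
Tree: B1–B2, B2–B3

Each bag holds 3 vertices, so the decomposition has width 2, which upper-bounds the treewidth. Conversely, {1, 2, 4} is a clique of size 3, and the vertices of any clique must share a bag in every tree decomposition; so some bag has ≥ 3 vertices and tw(G) ≥ 2. The upper and lower bounds meet at 2, so that is the treewidth.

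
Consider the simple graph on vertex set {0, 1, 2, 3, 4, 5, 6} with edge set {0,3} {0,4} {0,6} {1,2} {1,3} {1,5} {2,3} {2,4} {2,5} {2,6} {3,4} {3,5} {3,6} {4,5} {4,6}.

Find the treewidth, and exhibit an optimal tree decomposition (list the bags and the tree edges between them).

The largest bag has 4 vertices, giving width 3; this decomposition certifies tw(G) ≤ 3. For the lower bound, the 4 vertices {0, 3, 4, 6} are pairwise adjacent, and any tree decomposition puts a clique entirely inside one bag — forcing width ≥ 3. Therefore the treewidth is 3.

Treewidth 3.
One such decomposition:
Bags: B1 = {2, 3, 4, 5}  B2 = {2, 3, 4, 6}  B3 = {0, 3, 4, 6}  B4 = {1, 2, 3, 5}
Tree: B1–B2, B2–B3, B1–B4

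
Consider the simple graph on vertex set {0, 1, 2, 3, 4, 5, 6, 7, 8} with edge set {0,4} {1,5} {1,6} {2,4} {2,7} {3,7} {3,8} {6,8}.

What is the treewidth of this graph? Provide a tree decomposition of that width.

Each bag holds 2 vertices, so the decomposition has width 1, which upper-bounds the treewidth. Since G has at least one edge (e.g. 5–1), it is not an edgeless graph, so tw(G) ≥ 1. Combining the bounds, tw(G) = 1.

Treewidth 1.
Bags: B1 = {1, 5}  B2 = {1, 6}  B3 = {6, 8}  B4 = {3, 8}  B5 = {3, 7}  B6 = {2, 7}  B7 = {2, 4}  B8 = {0, 4}
Tree: B1–B2, B2–B3, B3–B4, B4–B5, B5–B6, B6–B7, B7–B8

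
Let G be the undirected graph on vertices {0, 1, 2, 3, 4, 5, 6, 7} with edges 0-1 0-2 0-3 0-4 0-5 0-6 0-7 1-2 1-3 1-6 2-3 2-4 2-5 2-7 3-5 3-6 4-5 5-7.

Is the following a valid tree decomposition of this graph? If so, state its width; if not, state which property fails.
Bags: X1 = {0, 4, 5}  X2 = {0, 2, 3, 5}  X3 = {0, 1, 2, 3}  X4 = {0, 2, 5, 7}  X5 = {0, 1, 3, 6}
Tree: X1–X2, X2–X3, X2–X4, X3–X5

A tree decomposition must satisfy three properties: every vertex lies in some bag; for every edge, both endpoints lie together in some bag; and for every vertex, the bags containing it form a connected subtree. Here edge (2,4) lies in no bag, so the decomposition is invalid.

No — edge (2,4) lies in no bag.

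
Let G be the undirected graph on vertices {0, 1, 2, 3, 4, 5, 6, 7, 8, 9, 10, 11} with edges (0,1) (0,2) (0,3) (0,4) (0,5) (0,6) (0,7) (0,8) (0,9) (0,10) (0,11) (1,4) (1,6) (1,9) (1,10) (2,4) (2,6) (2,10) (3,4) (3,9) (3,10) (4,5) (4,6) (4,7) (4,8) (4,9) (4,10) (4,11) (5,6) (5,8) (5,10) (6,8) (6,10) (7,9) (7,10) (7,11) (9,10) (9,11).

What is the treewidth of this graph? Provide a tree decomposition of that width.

Every bag has size at most 5, so the width is 5 − 1 = 4 and tw(G) ≤ 4. Conversely, {0, 4, 5, 6, 8} is a clique of size 5, and the vertices of any clique must share a bag in every tree decomposition; so some bag has ≥ 5 vertices and tw(G) ≥ 4. Combining the bounds, tw(G) = 4.

Treewidth 4.
Bags: B1 = {0, 1, 4, 6, 10}  B2 = {0, 1, 4, 9, 10}  B3 = {0, 4, 7, 9, 10}  B4 = {0, 2, 4, 6, 10}  B5 = {0, 4, 5, 6, 10}  B6 = {0, 4, 5, 6, 8}  B7 = {0, 3, 4, 9, 10}  B8 = {0, 4, 7, 9, 11}
Tree: B1–B2, B2–B3, B1–B4, B4–B5, B5–B6, B2–B7, B3–B8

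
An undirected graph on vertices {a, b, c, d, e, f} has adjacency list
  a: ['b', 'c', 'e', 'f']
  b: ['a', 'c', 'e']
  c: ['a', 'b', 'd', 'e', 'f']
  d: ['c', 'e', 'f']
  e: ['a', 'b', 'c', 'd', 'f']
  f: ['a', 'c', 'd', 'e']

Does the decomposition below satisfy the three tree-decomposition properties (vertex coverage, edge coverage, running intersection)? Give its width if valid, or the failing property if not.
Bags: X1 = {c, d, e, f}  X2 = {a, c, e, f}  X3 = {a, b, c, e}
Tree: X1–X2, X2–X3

Yes; width 3.

Every vertex of G appears in some bag (union = {a, b, c, d, e, f}); every edge is covered by a bag; and for each vertex v the set of bags containing v is connected in the bag tree. The decomposition is therefore valid. The largest bag has 4 vertices, so the width is 3.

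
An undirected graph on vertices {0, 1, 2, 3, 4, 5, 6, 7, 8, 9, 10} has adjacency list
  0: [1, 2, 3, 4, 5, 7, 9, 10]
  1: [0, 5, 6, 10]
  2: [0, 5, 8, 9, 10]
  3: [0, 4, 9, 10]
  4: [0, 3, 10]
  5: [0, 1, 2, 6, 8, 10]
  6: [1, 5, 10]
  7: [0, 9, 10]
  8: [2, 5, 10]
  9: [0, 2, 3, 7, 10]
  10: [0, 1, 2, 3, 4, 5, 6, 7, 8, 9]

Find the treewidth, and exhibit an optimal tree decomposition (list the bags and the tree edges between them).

Treewidth 3.
Bags: B1 = {0, 2, 9, 10}  B2 = {0, 3, 9, 10}  B3 = {0, 2, 5, 10}  B4 = {0, 3, 4, 10}  B5 = {0, 1, 5, 10}  B6 = {0, 7, 9, 10}  B7 = {2, 5, 8, 10}  B8 = {1, 5, 6, 10}
Tree: B1–B2, B1–B3, B2–B4, B3–B5, B2–B6, B3–B7, B5–B8

Each bag holds 4 vertices, so the decomposition has width 3, which upper-bounds the treewidth. For the lower bound, the 4 vertices {0, 1, 5, 10} are pairwise adjacent, and any tree decomposition puts a clique entirely inside one bag — forcing width ≥ 3. Combining the bounds, tw(G) = 3.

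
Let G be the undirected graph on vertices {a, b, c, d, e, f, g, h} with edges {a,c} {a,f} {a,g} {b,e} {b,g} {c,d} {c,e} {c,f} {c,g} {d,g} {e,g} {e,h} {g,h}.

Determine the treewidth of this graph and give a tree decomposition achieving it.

Each bag holds 3 vertices, so the decomposition has width 2, which upper-bounds the treewidth. Conversely, {e, g, h} is a clique of size 3, and the vertices of any clique must share a bag in every tree decomposition; so some bag has ≥ 3 vertices and tw(G) ≥ 2. Therefore the treewidth is 2.

Treewidth 2.
Bags: B1 = {c, d, g}  B2 = {a, c, g}  B3 = {a, c, f}  B4 = {c, e, g}  B5 = {e, g, h}  B6 = {b, e, g}
Tree: B1–B2, B2–B3, B2–B4, B4–B5, B4–B6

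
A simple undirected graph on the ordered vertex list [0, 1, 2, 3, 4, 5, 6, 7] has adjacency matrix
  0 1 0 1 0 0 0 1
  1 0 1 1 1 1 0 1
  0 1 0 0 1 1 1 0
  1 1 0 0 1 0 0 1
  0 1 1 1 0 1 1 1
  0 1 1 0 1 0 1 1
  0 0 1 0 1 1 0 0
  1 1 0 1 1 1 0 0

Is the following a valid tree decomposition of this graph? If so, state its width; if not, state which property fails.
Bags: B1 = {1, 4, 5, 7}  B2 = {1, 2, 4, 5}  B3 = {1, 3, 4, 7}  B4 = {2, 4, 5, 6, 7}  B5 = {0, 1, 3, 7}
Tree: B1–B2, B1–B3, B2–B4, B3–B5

A tree decomposition must satisfy three properties: every vertex lies in some bag; for every edge, both endpoints lie together in some bag; and for every vertex, the bags containing it form a connected subtree. Here bags containing vertex 7 are not connected in the tree, so the decomposition is invalid.

No — bags containing vertex 7 are not connected in the tree.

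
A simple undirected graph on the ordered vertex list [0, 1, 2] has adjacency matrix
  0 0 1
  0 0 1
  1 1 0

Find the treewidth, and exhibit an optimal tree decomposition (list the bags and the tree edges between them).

Every bag has size at most 2, so the width is 2 − 1 = 1 and tw(G) ≤ 1. G has an edge, so its treewidth is at least 1. Combining the bounds, tw(G) = 1.

Treewidth 1.
One optimal decomposition is:
Bags: B1 = {1, 2}  B2 = {0, 2}
Tree: B1–B2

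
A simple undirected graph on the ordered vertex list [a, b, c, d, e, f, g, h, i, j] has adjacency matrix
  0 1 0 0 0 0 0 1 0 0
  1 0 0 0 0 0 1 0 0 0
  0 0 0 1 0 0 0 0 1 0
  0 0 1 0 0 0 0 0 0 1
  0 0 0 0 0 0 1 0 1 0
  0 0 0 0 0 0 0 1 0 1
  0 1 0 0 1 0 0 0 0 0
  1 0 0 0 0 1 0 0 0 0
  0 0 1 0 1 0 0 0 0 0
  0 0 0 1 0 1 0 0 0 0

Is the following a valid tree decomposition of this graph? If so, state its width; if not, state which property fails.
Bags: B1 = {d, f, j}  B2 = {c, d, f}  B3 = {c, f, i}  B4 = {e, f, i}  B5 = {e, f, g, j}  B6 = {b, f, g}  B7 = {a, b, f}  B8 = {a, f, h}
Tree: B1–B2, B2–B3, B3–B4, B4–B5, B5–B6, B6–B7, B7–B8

No — bags containing vertex j are not connected in the tree.

A tree decomposition must satisfy three properties: every vertex lies in some bag; for every edge, both endpoints lie together in some bag; and for every vertex, the bags containing it form a connected subtree. Here bags containing vertex j are not connected in the tree, so the decomposition is invalid.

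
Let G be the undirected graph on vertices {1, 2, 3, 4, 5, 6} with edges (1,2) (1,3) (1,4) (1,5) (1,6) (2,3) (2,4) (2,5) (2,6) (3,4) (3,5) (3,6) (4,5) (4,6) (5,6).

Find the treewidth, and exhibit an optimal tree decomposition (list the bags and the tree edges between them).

With just one bag of size 6, the width is 6 − 1 = 5, so tw(G) ≤ 5. On the other hand G contains the 6-clique {1, 2, 3, 4, 5, 6}. A clique must lie in a single bag of any decomposition, so no decomposition can have width below 5. The upper and lower bounds meet at 5, so that is the treewidth.

Treewidth 5.
One such decomposition:
Bags: B1 = {1, 2, 3, 4, 5, 6}
Tree: (single bag)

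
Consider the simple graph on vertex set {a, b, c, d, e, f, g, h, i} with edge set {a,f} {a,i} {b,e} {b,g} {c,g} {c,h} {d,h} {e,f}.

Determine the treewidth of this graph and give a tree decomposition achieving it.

The largest bag has 2 vertices, giving width 1; this decomposition certifies tw(G) ≤ 1. Since G has at least one edge (e.g. d–h), it is not an edgeless graph, so tw(G) ≥ 1. Hence tw(G) = 1 exactly.

Treewidth 1.
Bags: B1 = {d, h}  B2 = {c, h}  B3 = {c, g}  B4 = {b, g}  B5 = {b, e}  B6 = {e, f}  B7 = {a, f}  B8 = {a, i}
Tree: B1–B2, B2–B3, B3–B4, B4–B5, B5–B6, B6–B7, B7–B8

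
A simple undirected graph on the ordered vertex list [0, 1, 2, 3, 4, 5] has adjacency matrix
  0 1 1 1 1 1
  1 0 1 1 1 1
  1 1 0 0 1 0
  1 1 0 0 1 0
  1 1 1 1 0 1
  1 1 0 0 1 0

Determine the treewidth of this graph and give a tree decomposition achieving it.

The largest bag has 4 vertices, giving width 3; this decomposition certifies tw(G) ≤ 3. Conversely, {0, 1, 2, 4} is a clique of size 4, and the vertices of any clique must share a bag in every tree decomposition; so some bag has ≥ 4 vertices and tw(G) ≥ 3. Hence tw(G) = 3 exactly.

Treewidth 3.
One optimal decomposition is:
Bags: B1 = {0, 1, 4, 5}  B2 = {0, 1, 3, 4}  B3 = {0, 1, 2, 4}
Tree: B1–B2, B1–B3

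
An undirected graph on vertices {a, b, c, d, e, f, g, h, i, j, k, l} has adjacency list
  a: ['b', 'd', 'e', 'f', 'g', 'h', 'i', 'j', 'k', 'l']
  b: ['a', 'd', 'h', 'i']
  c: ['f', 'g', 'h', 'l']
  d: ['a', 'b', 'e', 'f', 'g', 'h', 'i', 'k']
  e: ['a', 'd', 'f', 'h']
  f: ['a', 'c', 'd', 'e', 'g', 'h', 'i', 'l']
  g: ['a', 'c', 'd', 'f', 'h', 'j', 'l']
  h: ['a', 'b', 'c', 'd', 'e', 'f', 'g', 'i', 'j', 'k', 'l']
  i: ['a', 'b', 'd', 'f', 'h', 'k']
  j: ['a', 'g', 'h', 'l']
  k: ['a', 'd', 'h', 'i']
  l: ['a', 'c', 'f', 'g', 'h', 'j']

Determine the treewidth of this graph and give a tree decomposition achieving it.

Treewidth 4.
One optimal decomposition is:
Bags: B1 = {a, d, f, g, h}  B2 = {a, f, g, h, l}  B3 = {a, g, h, j, l}  B4 = {a, d, f, h, i}  B5 = {c, f, g, h, l}  B6 = {a, d, e, f, h}  B7 = {a, b, d, h, i}  B8 = {a, d, h, i, k}
Tree: B1–B2, B2–B3, B1–B4, B2–B5, B4–B6, B4–B7, B4–B8

Every bag has size at most 5, so the width is 5 − 1 = 4 and tw(G) ≤ 4. For the lower bound, the 5 vertices {c, f, g, h, l} are pairwise adjacent, and any tree decomposition puts a clique entirely inside one bag — forcing width ≥ 4. The upper and lower bounds meet at 4, so that is the treewidth.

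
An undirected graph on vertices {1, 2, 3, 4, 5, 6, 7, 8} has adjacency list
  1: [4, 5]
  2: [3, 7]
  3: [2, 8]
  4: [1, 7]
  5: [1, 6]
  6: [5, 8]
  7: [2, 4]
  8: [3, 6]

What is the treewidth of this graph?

2

A width-2 tree decomposition is:
Bags: B1 = {2, 3, 7}  B2 = {3, 7, 8}  B3 = {6, 7, 8}  B4 = {5, 6, 7}  B5 = {1, 5, 7}  B6 = {1, 4, 7}
Tree: B1–B2, B2–B3, B3–B4, B4–B5, B5–B6
Each bag holds 3 vertices, so the decomposition has width 2, which upper-bounds the treewidth. For the lower bound, G contains the cycle 7–2–3–8–6–5–1–4–7, so G is not a forest; only forests have treewidth ≤ 1, hence tw(G) ≥ 2. Combining the bounds, tw(G) = 2.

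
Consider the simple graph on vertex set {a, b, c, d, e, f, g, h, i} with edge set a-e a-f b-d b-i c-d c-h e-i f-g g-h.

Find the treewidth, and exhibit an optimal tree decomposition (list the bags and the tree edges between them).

Treewidth 2.
One such decomposition:
Bags: B1 = {b, d, i}  B2 = {c, d, i}  B3 = {c, h, i}  B4 = {g, h, i}  B5 = {f, g, i}  B6 = {a, f, i}  B7 = {a, e, i}
Tree: B1–B2, B2–B3, B3–B4, B4–B5, B5–B6, B6–B7

Each bag holds 3 vertices, so the decomposition has width 2, which upper-bounds the treewidth. The edges i–b–d–c–h–g–f–a–e–i form a cycle, so G is not a tree and its treewidth is at least 2. Therefore the treewidth is 2.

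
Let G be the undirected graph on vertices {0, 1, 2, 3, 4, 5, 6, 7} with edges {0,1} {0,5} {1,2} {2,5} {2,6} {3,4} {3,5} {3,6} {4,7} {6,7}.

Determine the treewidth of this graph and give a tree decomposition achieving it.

Treewidth 2.
One optimal decomposition is:
Bags: B1 = {0, 1, 2}  B2 = {0, 2, 5}  B3 = {2, 5, 6}  B4 = {3, 5, 6}  B5 = {3, 6, 7}  B6 = {3, 4, 7}
Tree: B1–B2, B2–B3, B3–B4, B4–B5, B5–B6

Each bag holds 3 vertices, so the decomposition has width 2, which upper-bounds the treewidth. The edges 1–0–5–2–1 form a cycle, so G is not a tree and its treewidth is at least 2. Combining the bounds, tw(G) = 2.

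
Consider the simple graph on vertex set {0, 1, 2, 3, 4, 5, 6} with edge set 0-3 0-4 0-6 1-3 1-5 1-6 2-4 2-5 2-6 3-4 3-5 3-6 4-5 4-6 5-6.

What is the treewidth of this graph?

A width-3 tree decomposition is:
Bags: B1 = {3, 4, 5, 6}  B2 = {2, 4, 5, 6}  B3 = {0, 3, 4, 6}  B4 = {1, 3, 5, 6}
Tree: B1–B2, B1–B3, B1–B4
Each bag holds 4 vertices, so the decomposition has width 3, which upper-bounds the treewidth. For the lower bound, the 4 vertices {2, 4, 5, 6} are pairwise adjacent, and any tree decomposition puts a clique entirely inside one bag — forcing width ≥ 3. Therefore the treewidth is 3.

3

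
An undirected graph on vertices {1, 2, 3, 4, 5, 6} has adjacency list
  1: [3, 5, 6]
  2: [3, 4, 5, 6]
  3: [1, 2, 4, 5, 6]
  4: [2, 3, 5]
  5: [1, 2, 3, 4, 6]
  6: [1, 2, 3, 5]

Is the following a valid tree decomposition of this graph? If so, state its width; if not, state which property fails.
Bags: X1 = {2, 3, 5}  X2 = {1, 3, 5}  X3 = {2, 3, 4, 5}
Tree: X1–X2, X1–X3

No — vertex 6 appears in no bag.

A tree decomposition must satisfy three properties: every vertex lies in some bag; for every edge, both endpoints lie together in some bag; and for every vertex, the bags containing it form a connected subtree. Here vertex 6 appears in no bag, so the decomposition is invalid.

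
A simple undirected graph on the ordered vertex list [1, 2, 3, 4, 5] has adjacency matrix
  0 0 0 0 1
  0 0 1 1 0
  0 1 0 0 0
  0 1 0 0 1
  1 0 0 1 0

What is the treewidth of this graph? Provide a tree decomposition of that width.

Treewidth 1.
Bags: B1 = {2, 3}  B2 = {2, 4}  B3 = {4, 5}  B4 = {1, 5}
Tree: B1–B2, B2–B3, B3–B4

Each bag holds 2 vertices, so the decomposition has width 1, which upper-bounds the treewidth. Any graph with an edge has treewidth ≥ 1, and G has the edge 3–2. Therefore the treewidth is 1.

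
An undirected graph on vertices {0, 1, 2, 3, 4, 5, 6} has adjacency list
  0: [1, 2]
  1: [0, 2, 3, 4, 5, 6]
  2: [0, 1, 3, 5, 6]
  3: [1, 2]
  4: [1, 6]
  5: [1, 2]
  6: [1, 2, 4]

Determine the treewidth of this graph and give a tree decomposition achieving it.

Treewidth 2.
One optimal decomposition is:
Bags: B1 = {1, 2, 6}  B2 = {0, 1, 2}  B3 = {1, 2, 3}  B4 = {1, 2, 5}  B5 = {1, 4, 6}
Tree: B1–B2, B1–B3, B3–B4, B1–B5

The largest bag has 3 vertices, giving width 2; this decomposition certifies tw(G) ≤ 2. For the lower bound, the 3 vertices {0, 1, 2} are pairwise adjacent, and any tree decomposition puts a clique entirely inside one bag — forcing width ≥ 2. Therefore the treewidth is 2.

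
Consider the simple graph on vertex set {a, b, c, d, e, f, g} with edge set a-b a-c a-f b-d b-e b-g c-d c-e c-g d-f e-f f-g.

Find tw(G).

A width-3 tree decomposition is:
Bags: B1 = {b, c, f, g}  B2 = {b, c, d, f}  B3 = {a, b, c, f}  B4 = {b, c, e, f}
Tree: B1–B2, B2–B3, B3–B4
Each bag holds 4 vertices, so the decomposition has width 3, which upper-bounds the treewidth. For the lower bound: the 4 vertex sets {c,g}, {b,d}, {f}, {a} are disjoint, each induces a connected subgraph, and every pair is joined by at least one edge of G. Contracting each set to a single vertex therefore yields K_{4} as a minor, and since treewidth is minor-monotone, tw(G) ≥ tw(K_{4}) = 3. Hence tw(G) = 3 exactly.

3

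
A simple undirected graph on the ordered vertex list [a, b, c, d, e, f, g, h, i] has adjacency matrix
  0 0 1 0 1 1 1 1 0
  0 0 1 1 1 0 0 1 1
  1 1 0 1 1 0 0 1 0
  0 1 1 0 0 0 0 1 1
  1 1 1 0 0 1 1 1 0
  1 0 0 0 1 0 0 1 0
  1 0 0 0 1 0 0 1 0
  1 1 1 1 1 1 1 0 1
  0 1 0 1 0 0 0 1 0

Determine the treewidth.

A width-3 tree decomposition is:
Bags: B1 = {a, e, g, h}  B2 = {a, c, e, h}  B3 = {a, e, f, h}  B4 = {b, c, e, h}  B5 = {b, c, d, h}  B6 = {b, d, h, i}
Tree: B1–B2, B1–B3, B2–B4, B4–B5, B5–B6
The largest bag has 4 vertices, giving width 3; this decomposition certifies tw(G) ≤ 3. Conversely, {b, c, d, h} is a clique of size 4, and the vertices of any clique must share a bag in every tree decomposition; so some bag has ≥ 4 vertices and tw(G) ≥ 3. Hence tw(G) = 3 exactly.

3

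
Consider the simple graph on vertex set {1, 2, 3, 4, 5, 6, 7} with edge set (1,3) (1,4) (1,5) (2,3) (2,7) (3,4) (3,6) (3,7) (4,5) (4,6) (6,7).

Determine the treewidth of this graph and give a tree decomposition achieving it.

Treewidth 2.
Bags: B1 = {3, 4, 6}  B2 = {1, 3, 4}  B3 = {1, 4, 5}  B4 = {3, 6, 7}  B5 = {2, 3, 7}
Tree: B1–B2, B2–B3, B1–B4, B4–B5

Every bag has size at most 3, so the width is 3 − 1 = 2 and tw(G) ≤ 2. On the other hand G contains the 3-clique {2, 3, 7}. A clique must lie in a single bag of any decomposition, so no decomposition can have width below 2. Hence tw(G) = 2 exactly.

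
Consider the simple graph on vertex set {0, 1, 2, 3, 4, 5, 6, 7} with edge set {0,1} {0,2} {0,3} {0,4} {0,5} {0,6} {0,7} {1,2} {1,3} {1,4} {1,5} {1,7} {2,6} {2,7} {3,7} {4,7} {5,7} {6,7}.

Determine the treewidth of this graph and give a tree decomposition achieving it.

Every bag has size at most 4, so the width is 4 − 1 = 3 and tw(G) ≤ 3. On the other hand G contains the 4-clique {0, 1, 2, 7}. A clique must lie in a single bag of any decomposition, so no decomposition can have width below 3. Therefore the treewidth is 3.

Treewidth 3.
One such decomposition:
Bags: B1 = {0, 1, 5, 7}  B2 = {0, 1, 4, 7}  B3 = {0, 1, 3, 7}  B4 = {0, 1, 2, 7}  B5 = {0, 2, 6, 7}
Tree: B1–B2, B1–B3, B3–B4, B4–B5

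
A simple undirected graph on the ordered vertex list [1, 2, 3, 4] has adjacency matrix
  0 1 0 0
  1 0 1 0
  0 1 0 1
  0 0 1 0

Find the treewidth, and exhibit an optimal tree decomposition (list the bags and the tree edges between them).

The largest bag has 2 vertices, giving width 1; this decomposition certifies tw(G) ≤ 1. Since G has at least one edge (e.g. 4–3), it is not an edgeless graph, so tw(G) ≥ 1. The upper and lower bounds meet at 1, so that is the treewidth.

Treewidth 1.
One optimal decomposition is:
Bags: B1 = {3, 4}  B2 = {2, 3}  B3 = {1, 2}
Tree: B1–B2, B2–B3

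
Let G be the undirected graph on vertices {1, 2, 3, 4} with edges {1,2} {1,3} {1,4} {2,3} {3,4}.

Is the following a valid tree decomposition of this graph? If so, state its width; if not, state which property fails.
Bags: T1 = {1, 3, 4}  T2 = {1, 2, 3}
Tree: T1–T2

Vertex coverage: the bags together contain {1, 2, 3, 4}, the full vertex set. Edge coverage: each edge of G has both endpoints in at least one bag. Running intersection: for every vertex, the bags containing it form a connected subtree. All three properties hold, so this is a valid tree decomposition of width max|bag| − 1 = 2, and hence tw(G) ≤ 2.

Yes; width 2.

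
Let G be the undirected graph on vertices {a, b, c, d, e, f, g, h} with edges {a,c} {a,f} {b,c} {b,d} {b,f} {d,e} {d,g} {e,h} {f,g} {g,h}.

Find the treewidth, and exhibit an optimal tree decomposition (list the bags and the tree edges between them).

Treewidth 2.
One such decomposition:
Bags: B1 = {a, b, c}  B2 = {a, b, f}  B3 = {b, d, f}  B4 = {d, f, g}  B5 = {d, e, g}  B6 = {e, g, h}
Tree: B1–B2, B2–B3, B3–B4, B4–B5, B5–B6

Every bag has size at most 3, so the width is 3 − 1 = 2 and tw(G) ≤ 2. Since c–a–f–b–c is a cycle in G, G is not acyclic. Forests are exactly the graphs of treewidth ≤ 1, so tw(G) ≥ 2. Hence tw(G) = 2 exactly.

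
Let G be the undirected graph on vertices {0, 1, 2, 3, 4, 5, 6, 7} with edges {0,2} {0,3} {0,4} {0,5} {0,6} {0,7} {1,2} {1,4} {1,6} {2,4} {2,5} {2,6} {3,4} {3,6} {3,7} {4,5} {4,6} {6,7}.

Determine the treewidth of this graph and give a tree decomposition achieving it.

Treewidth 3.
One such decomposition:
Bags: B1 = {0, 3, 4, 6}  B2 = {0, 2, 4, 6}  B3 = {1, 2, 4, 6}  B4 = {0, 2, 4, 5}  B5 = {0, 3, 6, 7}
Tree: B1–B2, B2–B3, B2–B4, B1–B5

The largest bag has 4 vertices, giving width 3; this decomposition certifies tw(G) ≤ 3. On the other hand G contains the 4-clique {0, 2, 4, 5}. A clique must lie in a single bag of any decomposition, so no decomposition can have width below 3. The upper and lower bounds meet at 3, so that is the treewidth.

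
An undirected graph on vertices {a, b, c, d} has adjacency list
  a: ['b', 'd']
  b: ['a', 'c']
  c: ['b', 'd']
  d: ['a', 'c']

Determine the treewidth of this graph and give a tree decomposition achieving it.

Every bag has size at most 3, so the width is 3 − 1 = 2 and tw(G) ≤ 2. The edges c–d–a–b–c form a cycle, so G is not a tree and its treewidth is at least 2. Therefore the treewidth is 2.

Treewidth 2.
One such decomposition:
Bags: B1 = {a, c, d}  B2 = {a, b, c}
Tree: B1–B2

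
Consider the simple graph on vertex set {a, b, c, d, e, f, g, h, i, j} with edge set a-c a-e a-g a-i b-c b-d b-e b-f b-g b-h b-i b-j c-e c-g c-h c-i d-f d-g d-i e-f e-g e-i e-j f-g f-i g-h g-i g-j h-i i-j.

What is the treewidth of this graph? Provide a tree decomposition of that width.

Each bag holds 5 vertices, so the decomposition has width 4, which upper-bounds the treewidth. For the lower bound, the 5 vertices {a, c, e, g, i} are pairwise adjacent, and any tree decomposition puts a clique entirely inside one bag — forcing width ≥ 4. Combining the bounds, tw(G) = 4.

Treewidth 4.
One such decomposition:
Bags: B1 = {b, c, e, g, i}  B2 = {b, e, g, i, j}  B3 = {b, c, g, h, i}  B4 = {b, e, f, g, i}  B5 = {b, d, f, g, i}  B6 = {a, c, e, g, i}
Tree: B1–B2, B1–B3, B2–B4, B4–B5, B1–B6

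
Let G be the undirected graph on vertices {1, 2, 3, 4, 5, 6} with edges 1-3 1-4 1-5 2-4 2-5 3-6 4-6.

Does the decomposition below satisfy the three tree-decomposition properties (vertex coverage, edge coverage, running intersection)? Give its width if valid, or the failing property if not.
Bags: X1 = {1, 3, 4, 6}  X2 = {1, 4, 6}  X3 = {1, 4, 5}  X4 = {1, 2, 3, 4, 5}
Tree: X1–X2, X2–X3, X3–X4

A tree decomposition must satisfy three properties: every vertex lies in some bag; for every edge, both endpoints lie together in some bag; and for every vertex, the bags containing it form a connected subtree. Here bags containing vertex 3 are not connected in the tree, so the decomposition is invalid.

No — bags containing vertex 3 are not connected in the tree.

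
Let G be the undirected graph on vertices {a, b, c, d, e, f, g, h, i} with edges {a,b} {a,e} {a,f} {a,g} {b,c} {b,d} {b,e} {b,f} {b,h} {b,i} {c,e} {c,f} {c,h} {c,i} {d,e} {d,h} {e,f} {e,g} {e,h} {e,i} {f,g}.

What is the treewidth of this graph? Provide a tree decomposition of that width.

Treewidth 3.
Bags: B1 = {b, c, e, h}  B2 = {b, c, e, i}  B3 = {b, c, e, f}  B4 = {a, b, e, f}  B5 = {a, e, f, g}  B6 = {b, d, e, h}
Tree: B1–B2, B2–B3, B3–B4, B4–B5, B1–B6

Every bag has size at most 4, so the width is 4 − 1 = 3 and tw(G) ≤ 3. For the lower bound, the 4 vertices {a, e, f, g} are pairwise adjacent, and any tree decomposition puts a clique entirely inside one bag — forcing width ≥ 3. Therefore the treewidth is 3.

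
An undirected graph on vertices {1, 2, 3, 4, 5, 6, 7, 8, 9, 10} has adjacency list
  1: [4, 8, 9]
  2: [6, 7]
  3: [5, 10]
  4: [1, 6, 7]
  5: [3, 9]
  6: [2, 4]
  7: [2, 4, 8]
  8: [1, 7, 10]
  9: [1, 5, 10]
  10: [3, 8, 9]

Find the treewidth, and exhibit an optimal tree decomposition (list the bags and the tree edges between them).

Treewidth 2.
One such decomposition:
Bags: B1 = {2, 4, 6}  B2 = {2, 4, 7}  B3 = {1, 4, 7}  B4 = {1, 7, 8}  B5 = {1, 8, 9}  B6 = {8, 9, 10}  B7 = {5, 9, 10}  B8 = {3, 5, 10}
Tree: B1–B2, B2–B3, B3–B4, B4–B5, B5–B6, B6–B7, B7–B8

Every bag has size at most 3, so the width is 3 − 1 = 2 and tw(G) ≤ 2. For the lower bound, G contains the cycle 6–2–7–4–6, so G is not a forest; only forests have treewidth ≤ 1, hence tw(G) ≥ 2. The upper and lower bounds meet at 2, so that is the treewidth.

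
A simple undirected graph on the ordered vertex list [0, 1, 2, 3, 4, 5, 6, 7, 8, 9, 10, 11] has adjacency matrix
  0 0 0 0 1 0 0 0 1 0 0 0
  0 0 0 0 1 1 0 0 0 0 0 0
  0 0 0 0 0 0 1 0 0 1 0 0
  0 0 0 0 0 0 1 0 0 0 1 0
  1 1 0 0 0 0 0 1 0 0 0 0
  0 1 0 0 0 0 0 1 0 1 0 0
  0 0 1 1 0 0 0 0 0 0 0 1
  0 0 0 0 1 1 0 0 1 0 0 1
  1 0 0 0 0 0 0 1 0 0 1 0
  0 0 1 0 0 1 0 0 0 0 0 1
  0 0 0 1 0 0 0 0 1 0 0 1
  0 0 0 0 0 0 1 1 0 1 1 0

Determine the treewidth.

3

A width-3 tree decomposition is:
Bags: B1 = {2, 3, 6, 9}  B2 = {3, 6, 9, 11}  B3 = {3, 9, 10, 11}  B4 = {5, 9, 10, 11}  B5 = {5, 7, 10, 11}  B6 = {5, 7, 8, 10}  B7 = {1, 5, 7, 8}  B8 = {1, 4, 7, 8}  B9 = {0, 1, 4, 8}
Tree: B1–B2, B2–B3, B3–B4, B4–B5, B5–B6, B6–B7, B7–B8, B8–B9
Every bag has size at most 4, so the width is 4 − 1 = 3 and tw(G) ≤ 3. For the lower bound: the 4 vertex sets {2,3,6}, {9}, {11}, {5,7,8,10} are disjoint, each induces a connected subgraph, and every pair is joined by at least one edge of G. Contracting each set to a single vertex therefore yields K_{4} as a minor, and since treewidth is minor-monotone, tw(G) ≥ tw(K_{4}) = 3. The upper and lower bounds meet at 3, so that is the treewidth.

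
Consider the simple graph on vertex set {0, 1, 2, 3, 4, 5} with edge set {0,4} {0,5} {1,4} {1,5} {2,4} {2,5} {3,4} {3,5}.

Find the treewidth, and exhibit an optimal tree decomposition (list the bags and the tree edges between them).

Treewidth 2.
One optimal decomposition is:
Bags: B1 = {0, 4, 5}  B2 = {1, 4, 5}  B3 = {2, 4, 5}  B4 = {3, 4, 5}
Tree: B1–B2, B2–B3, B3–B4

Each bag holds 3 vertices, so the decomposition has width 2, which upper-bounds the treewidth. The edges 4–0–5–1–4 form a cycle, so G is not a tree and its treewidth is at least 2. Hence tw(G) = 2 exactly.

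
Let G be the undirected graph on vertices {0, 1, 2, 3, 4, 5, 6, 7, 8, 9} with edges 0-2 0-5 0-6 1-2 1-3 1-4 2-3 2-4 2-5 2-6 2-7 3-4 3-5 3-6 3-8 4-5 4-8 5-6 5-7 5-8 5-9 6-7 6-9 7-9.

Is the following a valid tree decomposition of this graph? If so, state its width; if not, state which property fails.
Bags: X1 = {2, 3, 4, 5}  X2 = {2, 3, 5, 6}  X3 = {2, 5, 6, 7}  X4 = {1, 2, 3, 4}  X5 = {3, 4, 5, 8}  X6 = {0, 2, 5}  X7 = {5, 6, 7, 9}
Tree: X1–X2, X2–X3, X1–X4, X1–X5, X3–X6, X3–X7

A tree decomposition must satisfy three properties: every vertex lies in some bag; for every edge, both endpoints lie together in some bag; and for every vertex, the bags containing it form a connected subtree. Here edge (6,0) lies in no bag, so the decomposition is invalid.

No — edge (6,0) lies in no bag.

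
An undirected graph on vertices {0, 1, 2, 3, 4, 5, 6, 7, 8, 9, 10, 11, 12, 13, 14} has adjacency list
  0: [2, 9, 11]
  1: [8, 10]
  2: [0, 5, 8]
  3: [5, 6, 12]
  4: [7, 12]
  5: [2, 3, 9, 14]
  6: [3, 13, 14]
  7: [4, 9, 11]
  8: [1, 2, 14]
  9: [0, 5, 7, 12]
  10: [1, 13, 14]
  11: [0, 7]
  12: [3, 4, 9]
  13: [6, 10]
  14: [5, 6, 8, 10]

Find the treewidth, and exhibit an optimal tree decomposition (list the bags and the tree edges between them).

Treewidth 3.
Bags: B1 = {1, 8, 10, 13}  B2 = {8, 10, 13, 14}  B3 = {6, 8, 13, 14}  B4 = {2, 6, 8, 14}  B5 = {2, 5, 6, 14}  B6 = {2, 3, 5, 6}  B7 = {0, 2, 3, 5}  B8 = {0, 3, 5, 9}  B9 = {0, 3, 9, 12}  B10 = {0, 9, 11, 12}  B11 = {7, 9, 11, 12}  B12 = {4, 7, 11, 12}
Tree: B1–B2, B2–B3, B3–B4, B4–B5, B5–B6, B6–B7, B7–B8, B8–B9, B9–B10, B10–B11, B11–B12

Every bag has size at most 4, so the width is 4 − 1 = 3 and tw(G) ≤ 3. For the lower bound: the 4 vertex sets {1,10,13}, {8}, {14}, {2,3,5,6} are disjoint, each induces a connected subgraph, and every pair is joined by at least one edge of G. Contracting each set to a single vertex therefore yields K_{4} as a minor, and since treewidth is minor-monotone, tw(G) ≥ tw(K_{4}) = 3. Combining the bounds, tw(G) = 3.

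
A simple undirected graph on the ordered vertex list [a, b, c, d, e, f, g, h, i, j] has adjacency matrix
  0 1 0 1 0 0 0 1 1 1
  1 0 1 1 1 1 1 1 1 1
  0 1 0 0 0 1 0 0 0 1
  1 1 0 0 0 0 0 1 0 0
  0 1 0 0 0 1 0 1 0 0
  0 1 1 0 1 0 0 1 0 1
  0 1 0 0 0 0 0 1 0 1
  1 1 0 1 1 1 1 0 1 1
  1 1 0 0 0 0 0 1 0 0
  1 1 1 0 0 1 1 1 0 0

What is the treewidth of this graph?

3

A width-3 tree decomposition is:
Bags: B1 = {b, f, h, j}  B2 = {b, g, h, j}  B3 = {a, b, h, j}  B4 = {a, b, d, h}  B5 = {b, e, f, h}  B6 = {a, b, h, i}  B7 = {b, c, f, j}
Tree: B1–B2, B2–B3, B3–B4, B1–B5, B3–B6, B1–B7
The largest bag has 4 vertices, giving width 3; this decomposition certifies tw(G) ≤ 3. Conversely, {b, g, h, j} is a clique of size 4, and the vertices of any clique must share a bag in every tree decomposition; so some bag has ≥ 4 vertices and tw(G) ≥ 3. Hence tw(G) = 3 exactly.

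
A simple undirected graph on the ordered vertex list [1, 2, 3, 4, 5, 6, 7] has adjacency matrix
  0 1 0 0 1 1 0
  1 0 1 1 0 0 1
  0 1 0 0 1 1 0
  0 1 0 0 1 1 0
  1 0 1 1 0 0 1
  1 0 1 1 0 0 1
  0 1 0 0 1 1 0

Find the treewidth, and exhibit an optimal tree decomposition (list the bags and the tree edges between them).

Treewidth 3.
One optimal decomposition is:
Bags: B1 = {2, 5, 6, 7}  B2 = {2, 4, 5, 6}  B3 = {2, 3, 5, 6}  B4 = {1, 2, 5, 6}
Tree: B1–B2, B2–B3, B3–B4

Every bag has size at most 4, so the width is 4 − 1 = 3 and tw(G) ≤ 3. For the lower bound: the 4 vertex sets {2,7}, {4,6}, {5}, {3} are disjoint, each induces a connected subgraph, and every pair is joined by at least one edge of G. Contracting each set to a single vertex therefore yields K_{4} as a minor, and since treewidth is minor-monotone, tw(G) ≥ tw(K_{4}) = 3. Therefore the treewidth is 3.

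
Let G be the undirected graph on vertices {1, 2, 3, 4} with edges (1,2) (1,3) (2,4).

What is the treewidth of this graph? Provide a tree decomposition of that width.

Treewidth 1.
One such decomposition:
Bags: B1 = {1, 2}  B2 = {2, 4}  B3 = {1, 3}
Tree: B1–B2, B1–B3

Every bag has size at most 2, so the width is 2 − 1 = 1 and tw(G) ≤ 1. Any graph with an edge has treewidth ≥ 1, and G has the edge 2–1. Combining the bounds, tw(G) = 1.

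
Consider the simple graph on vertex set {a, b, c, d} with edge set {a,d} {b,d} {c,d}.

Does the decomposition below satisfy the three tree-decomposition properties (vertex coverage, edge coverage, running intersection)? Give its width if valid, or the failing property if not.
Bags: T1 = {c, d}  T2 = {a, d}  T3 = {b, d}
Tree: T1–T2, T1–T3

Yes; width 1.

Vertex coverage: the bags together contain {a, b, c, d}, the full vertex set. Edge coverage: each edge of G has both endpoints in at least one bag. Running intersection: for every vertex, the bags containing it form a connected subtree. All three properties hold, so this is a valid tree decomposition of width max|bag| − 1 = 1, and hence tw(G) ≤ 1.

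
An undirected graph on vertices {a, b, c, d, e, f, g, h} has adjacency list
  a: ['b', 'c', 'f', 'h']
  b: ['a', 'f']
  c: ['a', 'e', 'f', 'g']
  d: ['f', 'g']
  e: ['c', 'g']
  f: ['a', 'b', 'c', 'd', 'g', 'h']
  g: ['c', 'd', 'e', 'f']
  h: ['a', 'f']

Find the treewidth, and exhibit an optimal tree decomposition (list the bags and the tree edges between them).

The largest bag has 3 vertices, giving width 2; this decomposition certifies tw(G) ≤ 2. On the other hand G contains the 3-clique {c, e, g}. A clique must lie in a single bag of any decomposition, so no decomposition can have width below 2. Hence tw(G) = 2 exactly.

Treewidth 2.
One such decomposition:
Bags: B1 = {a, c, f}  B2 = {a, b, f}  B3 = {c, f, g}  B4 = {c, e, g}  B5 = {d, f, g}  B6 = {a, f, h}
Tree: B1–B2, B1–B3, B3–B4, B3–B5, B2–B6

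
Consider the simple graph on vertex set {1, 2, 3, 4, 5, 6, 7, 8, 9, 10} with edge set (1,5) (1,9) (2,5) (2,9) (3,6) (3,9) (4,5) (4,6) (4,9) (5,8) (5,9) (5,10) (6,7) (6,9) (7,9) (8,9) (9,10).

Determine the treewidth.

A width-2 tree decomposition is:
Bags: B1 = {4, 5, 9}  B2 = {4, 6, 9}  B3 = {6, 7, 9}  B4 = {5, 8, 9}  B5 = {5, 9, 10}  B6 = {2, 5, 9}  B7 = {3, 6, 9}  B8 = {1, 5, 9}
Tree: B1–B2, B2–B3, B1–B4, B4–B5, B4–B6, B3–B7, B5–B8
Each bag holds 3 vertices, so the decomposition has width 2, which upper-bounds the treewidth. For the lower bound, the 3 vertices {3, 6, 9} are pairwise adjacent, and any tree decomposition puts a clique entirely inside one bag — forcing width ≥ 2. Hence tw(G) = 2 exactly.

2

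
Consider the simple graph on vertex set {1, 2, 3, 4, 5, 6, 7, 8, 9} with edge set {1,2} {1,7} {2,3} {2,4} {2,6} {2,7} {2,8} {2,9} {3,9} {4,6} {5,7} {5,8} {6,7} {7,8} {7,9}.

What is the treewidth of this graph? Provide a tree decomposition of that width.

Treewidth 2.
One such decomposition:
Bags: B1 = {2, 4, 6}  B2 = {2, 6, 7}  B3 = {2, 7, 8}  B4 = {2, 7, 9}  B5 = {5, 7, 8}  B6 = {1, 2, 7}  B7 = {2, 3, 9}
Tree: B1–B2, B2–B3, B3–B4, B3–B5, B3–B6, B4–B7

Each bag holds 3 vertices, so the decomposition has width 2, which upper-bounds the treewidth. On the other hand G contains the 3-clique {2, 3, 9}. A clique must lie in a single bag of any decomposition, so no decomposition can have width below 2. The upper and lower bounds meet at 2, so that is the treewidth.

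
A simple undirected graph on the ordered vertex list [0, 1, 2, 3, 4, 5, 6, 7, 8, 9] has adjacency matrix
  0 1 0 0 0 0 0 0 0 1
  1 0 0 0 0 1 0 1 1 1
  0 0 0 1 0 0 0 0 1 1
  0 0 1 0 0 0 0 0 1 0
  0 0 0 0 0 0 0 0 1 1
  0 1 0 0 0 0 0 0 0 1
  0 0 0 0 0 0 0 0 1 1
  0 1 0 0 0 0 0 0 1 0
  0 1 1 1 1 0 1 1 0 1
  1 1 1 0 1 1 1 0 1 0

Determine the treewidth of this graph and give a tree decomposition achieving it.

The largest bag has 3 vertices, giving width 2; this decomposition certifies tw(G) ≤ 2. For the lower bound, the 3 vertices {0, 1, 9} are pairwise adjacent, and any tree decomposition puts a clique entirely inside one bag — forcing width ≥ 2. Combining the bounds, tw(G) = 2.

Treewidth 2.
One such decomposition:
Bags: B1 = {1, 7, 8}  B2 = {1, 8, 9}  B3 = {2, 8, 9}  B4 = {4, 8, 9}  B5 = {2, 3, 8}  B6 = {6, 8, 9}  B7 = {1, 5, 9}  B8 = {0, 1, 9}
Tree: B1–B2, B2–B3, B2–B4, B3–B5, B4–B6, B2–B7, B2–B8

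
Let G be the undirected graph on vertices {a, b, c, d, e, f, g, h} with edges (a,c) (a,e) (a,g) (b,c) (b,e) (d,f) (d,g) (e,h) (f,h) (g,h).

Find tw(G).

A width-2 tree decomposition is:
Bags: B1 = {d, f, h}  B2 = {d, g, h}  B3 = {e, g, h}  B4 = {a, e, g}  B5 = {a, b, e}  B6 = {a, b, c}
Tree: B1–B2, B2–B3, B3–B4, B4–B5, B5–B6
Each bag holds 3 vertices, so the decomposition has width 2, which upper-bounds the treewidth. For the lower bound, G contains the cycle f–d–g–h–f, so G is not a forest; only forests have treewidth ≤ 1, hence tw(G) ≥ 2. Therefore the treewidth is 2.

2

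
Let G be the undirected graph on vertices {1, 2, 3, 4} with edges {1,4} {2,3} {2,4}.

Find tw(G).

1

A width-1 tree decomposition is:
Bags: B1 = {1, 4}  B2 = {2, 4}  B3 = {2, 3}
Tree: B1–B2, B2–B3
Each bag holds 2 vertices, so the decomposition has width 1, which upper-bounds the treewidth. G has an edge, so its treewidth is at least 1. Hence tw(G) = 1 exactly.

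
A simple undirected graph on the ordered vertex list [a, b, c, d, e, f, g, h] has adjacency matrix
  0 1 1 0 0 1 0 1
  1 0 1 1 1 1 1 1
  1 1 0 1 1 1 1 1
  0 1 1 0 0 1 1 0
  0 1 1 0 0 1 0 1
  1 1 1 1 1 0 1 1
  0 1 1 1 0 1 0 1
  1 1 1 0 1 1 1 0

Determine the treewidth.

4

A width-4 tree decomposition is:
Bags: B1 = {a, b, c, f, h}  B2 = {b, c, f, g, h}  B3 = {b, c, d, f, g}  B4 = {b, c, e, f, h}
Tree: B1–B2, B2–B3, B2–B4
Every bag has size at most 5, so the width is 5 − 1 = 4 and tw(G) ≤ 4. On the other hand G contains the 5-clique {b, c, d, f, g}. A clique must lie in a single bag of any decomposition, so no decomposition can have width below 4. Hence tw(G) = 4 exactly.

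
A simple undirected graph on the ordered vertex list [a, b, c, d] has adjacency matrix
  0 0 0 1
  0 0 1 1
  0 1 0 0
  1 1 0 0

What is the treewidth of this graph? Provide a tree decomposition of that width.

Treewidth 1.
One optimal decomposition is:
Bags: B1 = {a, d}  B2 = {b, d}  B3 = {b, c}
Tree: B1–B2, B2–B3

Every bag has size at most 2, so the width is 2 − 1 = 1 and tw(G) ≤ 1. G has an edge, so its treewidth is at least 1. Combining the bounds, tw(G) = 1.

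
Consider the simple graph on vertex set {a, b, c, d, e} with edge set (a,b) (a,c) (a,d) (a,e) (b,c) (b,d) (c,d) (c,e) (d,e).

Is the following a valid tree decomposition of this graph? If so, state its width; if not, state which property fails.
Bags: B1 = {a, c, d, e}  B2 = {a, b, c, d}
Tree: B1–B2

Vertex coverage: the bags together contain {a, b, c, d, e}, the full vertex set. Edge coverage: each edge of G has both endpoints in at least one bag. Running intersection: for every vertex, the bags containing it form a connected subtree. All three properties hold, so this is a valid tree decomposition of width max|bag| − 1 = 3, and hence tw(G) ≤ 3.

Yes; width 3.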